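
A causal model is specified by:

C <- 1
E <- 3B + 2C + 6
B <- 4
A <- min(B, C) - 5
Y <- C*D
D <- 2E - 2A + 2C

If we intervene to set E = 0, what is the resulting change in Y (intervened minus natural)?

Under do(E=0), the mechanism E <- 3B + 2C + 6 is discarded; E is fixed at 0.
A = min(B, C) - 5  [with B=4, C=1]  = -4
D = 2E - 2A + 2C  [with E=0, A=-4, C=1]  = 10
Y = C*D  [with C=1, D=10]  = 10
Without intervention: A = min(B, C) - 5  [with B=4, C=1]  = -4; E = 3B + 2C + 6  [with B=4, C=1]  = 20; D = 2E - 2A + 2C  [with E=20, A=-4, C=1]  = 50; Y = C*D  [with C=1, D=50]  = 50.
Change = 10 − 50 = -40.

-40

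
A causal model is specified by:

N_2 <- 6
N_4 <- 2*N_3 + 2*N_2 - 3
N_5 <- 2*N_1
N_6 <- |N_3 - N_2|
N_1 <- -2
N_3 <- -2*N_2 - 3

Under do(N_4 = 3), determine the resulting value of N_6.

Under do(N_4=3), the mechanism N_4 <- 2*N_3 + 2*N_2 - 3 is discarded; N_4 is fixed at 3.
Since N_6 is not a descendant of the intervened variable, it is unaffected.
N_3 = -2*N_2 - 3  [with N_2=6]  = -15
N_6 = |N_3 - N_2|  [with N_3=-15, N_2=6]  = 21

21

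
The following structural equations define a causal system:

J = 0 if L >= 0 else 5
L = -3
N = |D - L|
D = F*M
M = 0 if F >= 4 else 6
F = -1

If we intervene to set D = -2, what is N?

1

Under do(D=-2), the mechanism D = F*M is discarded; D is fixed at -2.
N = |D - L|  [with D=-2, L=-3]  = 1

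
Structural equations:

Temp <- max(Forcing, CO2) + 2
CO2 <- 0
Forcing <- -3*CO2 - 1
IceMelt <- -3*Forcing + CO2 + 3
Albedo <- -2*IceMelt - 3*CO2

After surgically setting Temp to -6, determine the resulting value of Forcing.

Under do(Temp=-6), the mechanism Temp <- max(Forcing, CO2) + 2 is discarded; Temp is fixed at -6.
Since Forcing is not a descendant of the intervened variable, it is unaffected.
Forcing = -3*CO2 - 1  [with CO2=0]  = -1

-1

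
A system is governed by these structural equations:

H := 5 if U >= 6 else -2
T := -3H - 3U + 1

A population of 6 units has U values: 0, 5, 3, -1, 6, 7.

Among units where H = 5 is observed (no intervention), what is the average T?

-33.5

Conditioning on H=5 selects the 2 unit(s) with U ∈ {6, 7}. Their T values: -32, -35. Mean = -33.5.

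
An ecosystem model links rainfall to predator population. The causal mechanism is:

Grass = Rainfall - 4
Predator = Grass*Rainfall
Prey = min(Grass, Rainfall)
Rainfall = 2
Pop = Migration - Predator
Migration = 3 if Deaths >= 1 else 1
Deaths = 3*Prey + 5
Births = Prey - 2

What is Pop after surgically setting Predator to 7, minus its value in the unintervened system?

do(Predator=7) replaces the equation Predator = Grass*Rainfall with the constant Predator = 7.
Grass = Rainfall - 4  [with Rainfall=2]  = -2
Prey = min(Grass, Rainfall)  [with Grass=-2, Rainfall=2]  = -2
Deaths = 3*Prey + 5  [with Prey=-2]  = -1
Migration = 3 if Deaths >= 1 else 1  [with Deaths=-1]  = 1
Pop = Migration - Predator  [with Migration=1, Predator=7]  = -6
Without intervention: Grass = Rainfall - 4  [with Rainfall=2]  = -2; Prey = min(Grass, Rainfall)  [with Grass=-2, Rainfall=2]  = -2; Predator = Grass*Rainfall  [with Grass=-2, Rainfall=2]  = -4; Deaths = 3*Prey + 5  [with Prey=-2]  = -1; Migration = 3 if Deaths >= 1 else 1  [with Deaths=-1]  = 1; Pop = Migration - Predator  [with Migration=1, Predator=-4]  = 5.
Change = -6 − 5 = -11.

-11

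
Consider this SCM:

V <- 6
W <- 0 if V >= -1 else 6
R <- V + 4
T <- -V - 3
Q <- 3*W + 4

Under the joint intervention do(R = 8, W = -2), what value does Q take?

-2

Setting R = 8, W = -2 by intervention discards those variables' equations.
Q = 3*W + 4  [with W=-2]  = -2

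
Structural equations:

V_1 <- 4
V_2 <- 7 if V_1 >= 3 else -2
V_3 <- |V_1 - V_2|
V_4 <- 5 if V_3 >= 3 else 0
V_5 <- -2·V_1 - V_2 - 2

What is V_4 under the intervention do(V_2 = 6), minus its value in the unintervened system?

-5

Under do(V_2=6), the mechanism V_2 <- 7 if V_1 >= 3 else -2 is discarded; V_2 is fixed at 6.
V_3 = |V_1 - V_2|  [with V_1=4, V_2=6]  = 2
V_4 = 5 if V_3 >= 3 else 0  [with V_3=2]  = 0
Without intervention: V_2 = 7 if V_1 >= 3 else -2  [with V_1=4]  = 7; V_3 = |V_1 - V_2|  [with V_1=4, V_2=7]  = 3; V_4 = 5 if V_3 >= 3 else 0  [with V_3=3]  = 5.
Change = 0 − 5 = -5.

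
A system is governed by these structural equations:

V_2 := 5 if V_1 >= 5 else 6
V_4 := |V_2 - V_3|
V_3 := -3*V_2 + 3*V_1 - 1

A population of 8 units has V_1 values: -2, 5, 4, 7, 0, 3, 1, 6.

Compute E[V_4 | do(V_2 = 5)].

12

do(V_2=5) breaks V_2's dependence on V_1. With V_2=5 fixed, V_4 across the units is 27, 6, 9, 0, 21, 12, 18, 3, mean 12.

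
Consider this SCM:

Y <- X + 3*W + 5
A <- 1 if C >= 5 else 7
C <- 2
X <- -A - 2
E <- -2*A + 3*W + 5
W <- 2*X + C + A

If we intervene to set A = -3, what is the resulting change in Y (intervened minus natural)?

40

Under do(A=-3), the mechanism A <- 1 if C >= 5 else 7 is discarded; A is fixed at -3.
X = -A - 2  [with A=-3]  = 1
W = 2*X + C + A  [with X=1, C=2, A=-3]  = 1
Y = X + 3*W + 5  [with X=1, W=1]  = 9
Without intervention: A = 1 if C >= 5 else 7  [with C=2]  = 7; X = -A - 2  [with A=7]  = -9; W = 2*X + C + A  [with X=-9, C=2, A=7]  = -9; Y = X + 3*W + 5  [with X=-9, W=-9]  = -31.
Change = 9 − (-31) = 40.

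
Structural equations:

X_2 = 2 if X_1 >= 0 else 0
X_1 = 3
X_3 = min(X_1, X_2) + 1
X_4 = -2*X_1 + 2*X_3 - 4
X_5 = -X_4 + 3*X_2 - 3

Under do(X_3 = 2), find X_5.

do(X_3=2) replaces the equation X_3 = min(X_1, X_2) + 1 with the constant X_3 = 2.
X_2 = 2 if X_1 >= 0 else 0  [with X_1=3]  = 2
X_4 = -2*X_1 + 2*X_3 - 4  [with X_1=3, X_3=2]  = -6
X_5 = -X_4 + 3*X_2 - 3  [with X_4=-6, X_2=2]  = 9

9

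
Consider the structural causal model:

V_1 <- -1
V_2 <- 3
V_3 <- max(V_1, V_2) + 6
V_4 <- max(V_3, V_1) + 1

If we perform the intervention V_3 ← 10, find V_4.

The intervention breaks the incoming arrows to V_3: V_3 <- max(V_1, V_2) + 6 no longer applies, and V_3 = 10.
V_4 = max(V_3, V_1) + 1  [with V_3=10, V_1=-1]  = 11

11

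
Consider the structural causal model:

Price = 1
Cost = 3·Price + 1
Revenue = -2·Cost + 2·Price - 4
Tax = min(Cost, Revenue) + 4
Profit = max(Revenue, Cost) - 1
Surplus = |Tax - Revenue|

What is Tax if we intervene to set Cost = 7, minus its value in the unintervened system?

-6

Under do(Cost=7), the mechanism Cost = 3·Price + 1 is discarded; Cost is fixed at 7.
Revenue = -2·Cost + 2·Price - 4  [with Cost=7, Price=1]  = -16
Tax = min(Cost, Revenue) + 4  [with Cost=7, Revenue=-16]  = -12
Without intervention: Cost = 3·Price + 1  [with Price=1]  = 4; Revenue = -2·Cost + 2·Price - 4  [with Cost=4, Price=1]  = -10; Tax = min(Cost, Revenue) + 4  [with Cost=4, Revenue=-10]  = -6.
Change = -12 − (-6) = -6.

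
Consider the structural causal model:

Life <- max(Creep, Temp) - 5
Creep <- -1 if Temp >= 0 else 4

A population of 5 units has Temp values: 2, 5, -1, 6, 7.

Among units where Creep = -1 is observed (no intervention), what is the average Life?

E[Life|Creep=-1] averages over only the 4 units with Creep=-1 (Temp = 2, 5, 6, 7): Life = -3, 0, 1, 2, mean 0.

0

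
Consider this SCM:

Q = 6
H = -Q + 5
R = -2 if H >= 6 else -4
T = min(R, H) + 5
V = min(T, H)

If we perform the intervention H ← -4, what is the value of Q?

Under do(H=-4), the mechanism H = -Q + 5 is discarded; H is fixed at -4.
Q is not downstream of the intervention, so its value is determined by the original equations.

6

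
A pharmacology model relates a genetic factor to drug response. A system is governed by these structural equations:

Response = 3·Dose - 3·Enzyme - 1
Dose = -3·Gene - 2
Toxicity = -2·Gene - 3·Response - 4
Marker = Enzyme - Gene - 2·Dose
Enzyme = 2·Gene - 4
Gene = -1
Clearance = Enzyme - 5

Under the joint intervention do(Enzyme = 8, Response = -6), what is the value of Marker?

7

The joint intervention fixes Enzyme = 8, Response = -6, removing each variable's own equation.
Dose = -3·Gene - 2  [with Gene=-1]  = 1
Marker = Enzyme - Gene - 2·Dose  [with Enzyme=8, Gene=-1, Dose=1]  = 7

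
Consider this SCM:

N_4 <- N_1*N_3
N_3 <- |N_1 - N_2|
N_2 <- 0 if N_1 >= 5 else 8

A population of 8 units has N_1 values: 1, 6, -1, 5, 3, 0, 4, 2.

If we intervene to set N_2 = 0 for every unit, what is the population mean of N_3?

Every unit gets N_2=0 under the intervention. N_3 values become 1, 6, 1, 5, 3, 0, 4, 2; E[N_3|do(N_2=0)] = 2.75.

2.75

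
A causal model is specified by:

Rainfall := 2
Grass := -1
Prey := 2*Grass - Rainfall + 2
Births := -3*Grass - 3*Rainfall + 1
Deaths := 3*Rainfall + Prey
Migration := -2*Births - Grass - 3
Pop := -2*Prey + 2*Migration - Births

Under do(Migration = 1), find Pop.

8

Intervening sets Migration = 1 and removes its equation (Migration := -2*Births - Grass - 3).
Prey = 2*Grass - Rainfall + 2  [with Grass=-1, Rainfall=2]  = -2
Births = -3*Grass - 3*Rainfall + 1  [with Grass=-1, Rainfall=2]  = -2
Pop = -2*Prey + 2*Migration - Births  [with Prey=-2, Migration=1, Births=-2]  = 8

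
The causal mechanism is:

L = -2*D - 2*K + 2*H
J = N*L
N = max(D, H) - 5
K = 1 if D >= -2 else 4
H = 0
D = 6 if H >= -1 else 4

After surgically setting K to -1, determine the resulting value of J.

The intervention breaks the incoming arrows to K: K = 1 if D >= -2 else 4 no longer applies, and K = -1.
D = 6 if H >= -1 else 4  [with H=0]  = 6
N = max(D, H) - 5  [with D=6, H=0]  = 1
L = -2*D - 2*K + 2*H  [with D=6, K=-1, H=0]  = -10
J = N*L  [with N=1, L=-10]  = -10

-10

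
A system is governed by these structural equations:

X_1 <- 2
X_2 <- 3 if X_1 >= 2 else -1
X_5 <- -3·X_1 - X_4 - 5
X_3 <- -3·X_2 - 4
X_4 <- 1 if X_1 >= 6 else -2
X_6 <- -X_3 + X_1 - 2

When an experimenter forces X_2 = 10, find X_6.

34

Under do(X_2=10), the mechanism X_2 <- 3 if X_1 >= 2 else -1 is discarded; X_2 is fixed at 10.
X_3 = -3·X_2 - 4  [with X_2=10]  = -34
X_6 = -X_3 + X_1 - 2  [with X_3=-34, X_1=2]  = 34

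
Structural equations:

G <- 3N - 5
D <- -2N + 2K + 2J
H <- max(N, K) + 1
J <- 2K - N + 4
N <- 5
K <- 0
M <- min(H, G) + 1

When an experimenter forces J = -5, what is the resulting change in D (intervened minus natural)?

-8

do(J=-5) replaces the equation J <- 2K - N + 4 with the constant J = -5.
D = -2N + 2K + 2J  [with N=5, K=0, J=-5]  = -20
Without intervention: J = 2K - N + 4  [with K=0, N=5]  = -1; D = -2N + 2K + 2J  [with N=5, K=0, J=-1]  = -12.
Change = -20 − (-12) = -8.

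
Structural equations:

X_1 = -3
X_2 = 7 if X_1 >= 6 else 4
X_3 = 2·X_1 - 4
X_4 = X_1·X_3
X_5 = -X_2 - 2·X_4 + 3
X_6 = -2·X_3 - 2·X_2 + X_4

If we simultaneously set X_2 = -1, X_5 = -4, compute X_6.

Setting X_2 = -1, X_5 = -4 by intervention discards those variables' equations.
X_3 = 2·X_1 - 4  [with X_1=-3]  = -10
X_4 = X_1·X_3  [with X_1=-3, X_3=-10]  = 30
X_6 = -2·X_3 - 2·X_2 + X_4  [with X_3=-10, X_2=-1, X_4=30]  = 52

52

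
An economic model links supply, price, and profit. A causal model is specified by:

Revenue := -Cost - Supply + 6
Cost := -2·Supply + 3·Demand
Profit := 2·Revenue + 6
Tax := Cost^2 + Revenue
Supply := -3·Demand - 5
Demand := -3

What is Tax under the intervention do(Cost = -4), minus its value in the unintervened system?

-286

do(Cost=-4) replaces the equation Cost := -2·Supply + 3·Demand with the constant Cost = -4.
Supply = -3·Demand - 5  [with Demand=-3]  = 4
Revenue = -Cost - Supply + 6  [with Cost=-4, Supply=4]  = 6
Tax = Cost^2 + Revenue  [with Cost=-4, Revenue=6]  = 22
Without intervention: Supply = -3·Demand - 5  [with Demand=-3]  = 4; Cost = -2·Supply + 3·Demand  [with Supply=4, Demand=-3]  = -17; Revenue = -Cost - Supply + 6  [with Cost=-17, Supply=4]  = 19; Tax = Cost^2 + Revenue  [with Cost=-17, Revenue=19]  = 308.
Change = 22 − 308 = -286.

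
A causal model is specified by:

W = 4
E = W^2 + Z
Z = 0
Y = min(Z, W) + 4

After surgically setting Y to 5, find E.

16

Under do(Y=5), the mechanism Y = min(Z, W) + 4 is discarded; Y is fixed at 5.
Since E is not a descendant of the intervened variable, it is unaffected.
E = W^2 + Z  [with W=4, Z=0]  = 16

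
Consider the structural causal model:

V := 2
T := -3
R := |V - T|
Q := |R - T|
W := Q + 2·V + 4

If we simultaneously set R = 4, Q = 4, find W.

12

Setting R = 4, Q = 4 by intervention discards those variables' equations.
W = Q + 2·V + 4  [with Q=4, V=2]  = 12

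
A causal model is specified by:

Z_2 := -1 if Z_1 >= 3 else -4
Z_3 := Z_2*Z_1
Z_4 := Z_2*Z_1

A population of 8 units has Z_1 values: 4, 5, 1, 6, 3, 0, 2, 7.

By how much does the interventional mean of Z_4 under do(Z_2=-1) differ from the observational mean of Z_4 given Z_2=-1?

1.5

Under do(Z_2=-1), Z_2's equation is replaced by Z_2=-1 for every unit. Per-unit Z_4: -4, -5, -1, -6, -3, 0, -2, -7. Mean = -3.5.
E[Z_4|Z_2=-1] averages over only the 5 units with Z_2=-1 (Z_1 = 4, 5, 6, 3, 7): Z_4 = -4, -5, -6, -3, -7, mean -5.
Difference = -3.5 − (-5) = 1.5.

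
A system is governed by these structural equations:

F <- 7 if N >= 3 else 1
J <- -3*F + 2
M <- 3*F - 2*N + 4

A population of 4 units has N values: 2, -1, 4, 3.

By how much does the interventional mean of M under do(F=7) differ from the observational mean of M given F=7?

do(F=7) breaks F's dependence on N. With F=7 fixed, M across the units is 21, 27, 17, 19, mean 21.
E[M|F=7] averages over only the 2 units with F=7 (N = 4, 3): M = 17, 19, mean 18.
Difference = 21 − 18 = 3.

3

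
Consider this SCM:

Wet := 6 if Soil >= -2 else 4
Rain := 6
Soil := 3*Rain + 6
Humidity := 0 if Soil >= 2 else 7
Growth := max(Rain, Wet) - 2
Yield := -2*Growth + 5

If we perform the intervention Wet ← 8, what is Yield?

-7

The intervention breaks the incoming arrows to Wet: Wet := 6 if Soil >= -2 else 4 no longer applies, and Wet = 8.
Growth = max(Rain, Wet) - 2  [with Rain=6, Wet=8]  = 6
Yield = -2*Growth + 5  [with Growth=6]  = -7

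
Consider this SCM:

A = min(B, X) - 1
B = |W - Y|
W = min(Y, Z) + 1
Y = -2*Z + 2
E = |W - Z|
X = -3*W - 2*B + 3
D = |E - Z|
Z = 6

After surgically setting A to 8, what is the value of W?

-9

Under do(A=8), the mechanism A = min(B, X) - 1 is discarded; A is fixed at 8.
No directed path runs from A to W, so W keeps its natural value.
Y = -2*Z + 2  [with Z=6]  = -10
W = min(Y, Z) + 1  [with Y=-10, Z=6]  = -9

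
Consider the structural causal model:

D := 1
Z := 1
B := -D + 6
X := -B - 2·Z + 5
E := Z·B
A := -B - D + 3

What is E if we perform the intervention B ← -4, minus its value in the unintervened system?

-9

do(B=-4) replaces the equation B := -D + 6 with the constant B = -4.
E = Z·B  [with Z=1, B=-4]  = -4
Without intervention: B = -D + 6  [with D=1]  = 5; E = Z·B  [with Z=1, B=5]  = 5.
Change = -4 − 5 = -9.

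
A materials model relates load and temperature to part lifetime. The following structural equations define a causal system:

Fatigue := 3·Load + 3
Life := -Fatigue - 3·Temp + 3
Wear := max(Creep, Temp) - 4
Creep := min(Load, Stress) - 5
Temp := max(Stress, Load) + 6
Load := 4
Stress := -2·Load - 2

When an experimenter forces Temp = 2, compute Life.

-18

The intervention breaks the incoming arrows to Temp: Temp := max(Stress, Load) + 6 no longer applies, and Temp = 2.
Fatigue = 3·Load + 3  [with Load=4]  = 15
Life = -Fatigue - 3·Temp + 3  [with Fatigue=15, Temp=2]  = -18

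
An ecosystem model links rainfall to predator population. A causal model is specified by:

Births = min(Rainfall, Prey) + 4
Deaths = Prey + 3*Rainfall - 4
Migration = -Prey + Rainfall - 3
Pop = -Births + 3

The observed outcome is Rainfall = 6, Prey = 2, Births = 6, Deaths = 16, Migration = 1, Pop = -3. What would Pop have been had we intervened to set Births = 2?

The intervention breaks the incoming arrows to Births: Births = min(Rainfall, Prey) + 4 no longer applies, and Births = 2.
Pop = -Births + 3  [with Births=2]  = 1

1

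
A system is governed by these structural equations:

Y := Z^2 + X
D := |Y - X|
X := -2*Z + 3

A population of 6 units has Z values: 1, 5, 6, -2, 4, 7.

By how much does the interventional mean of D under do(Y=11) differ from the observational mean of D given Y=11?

do(Y=11) breaks Y's dependence on Z. With Y=11 fixed, D across the units is 10, 18, 20, 4, 16, 22, mean 15.
Observing Y=11 restricts to units where Y's equation naturally yields 11: Z ∈ {-2, 4}. In that subpopulation D = 4, 16, mean 10.
Difference = 15 − 10 = 5.

5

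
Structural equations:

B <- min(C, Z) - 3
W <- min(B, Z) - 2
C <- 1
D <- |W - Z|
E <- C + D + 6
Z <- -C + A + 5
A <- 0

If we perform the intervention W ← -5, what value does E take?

Under do(W=-5), the mechanism W <- min(B, Z) - 2 is discarded; W is fixed at -5.
Z = -C + A + 5  [with C=1, A=0]  = 4
D = |W - Z|  [with W=-5, Z=4]  = 9
E = C + D + 6  [with C=1, D=9]  = 16

16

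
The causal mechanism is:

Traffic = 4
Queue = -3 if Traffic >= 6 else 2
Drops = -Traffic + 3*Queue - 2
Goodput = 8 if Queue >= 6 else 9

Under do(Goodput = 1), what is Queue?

2

The intervention breaks the incoming arrows to Goodput: Goodput = 8 if Queue >= 6 else 9 no longer applies, and Goodput = 1.
Since Queue is not a descendant of the intervened variable, it is unaffected.
Queue = -3 if Traffic >= 6 else 2  [with Traffic=4]  = 2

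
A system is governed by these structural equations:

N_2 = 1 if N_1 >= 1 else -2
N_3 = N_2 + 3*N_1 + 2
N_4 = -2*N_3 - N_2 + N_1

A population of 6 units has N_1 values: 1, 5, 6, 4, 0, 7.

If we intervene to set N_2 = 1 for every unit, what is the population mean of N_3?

14.5

Every unit gets N_2=1 under the intervention. N_3 values become 6, 18, 21, 15, 3, 24; E[N_3|do(N_2=1)] = 14.5.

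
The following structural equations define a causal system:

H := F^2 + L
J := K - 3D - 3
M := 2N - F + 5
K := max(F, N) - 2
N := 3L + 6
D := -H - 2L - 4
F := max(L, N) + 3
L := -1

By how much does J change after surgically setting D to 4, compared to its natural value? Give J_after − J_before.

do(D=4) replaces the equation D := -H - 2L - 4 with the constant D = 4.
N = 3L + 6  [with L=-1]  = 3
F = max(L, N) + 3  [with L=-1, N=3]  = 6
K = max(F, N) - 2  [with F=6, N=3]  = 4
J = K - 3D - 3  [with K=4, D=4]  = -11
Without intervention: N = 3L + 6  [with L=-1]  = 3; F = max(L, N) + 3  [with L=-1, N=3]  = 6; H = F^2 + L  [with F=6, L=-1]  = 35; K = max(F, N) - 2  [with F=6, N=3]  = 4; D = -H - 2L - 4  [with H=35, L=-1]  = -37; J = K - 3D - 3  [with K=4, D=-37]  = 112.
Change = -11 − 112 = -123.

-123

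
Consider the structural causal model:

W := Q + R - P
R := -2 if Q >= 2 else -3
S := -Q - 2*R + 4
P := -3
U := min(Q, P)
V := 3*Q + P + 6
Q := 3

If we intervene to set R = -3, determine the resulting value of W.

3

The intervention breaks the incoming arrows to R: R := -2 if Q >= 2 else -3 no longer applies, and R = -3.
W = Q + R - P  [with Q=3, R=-3, P=-3]  = 3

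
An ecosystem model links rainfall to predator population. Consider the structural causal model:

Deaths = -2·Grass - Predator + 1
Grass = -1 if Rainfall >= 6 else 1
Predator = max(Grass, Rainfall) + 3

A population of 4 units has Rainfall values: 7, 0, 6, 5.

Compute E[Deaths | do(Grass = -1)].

do(Grass=-1) breaks Grass's dependence on Rainfall. With Grass=-1 fixed, Deaths across the units is -7, 0, -6, -5, mean -4.5.

-4.5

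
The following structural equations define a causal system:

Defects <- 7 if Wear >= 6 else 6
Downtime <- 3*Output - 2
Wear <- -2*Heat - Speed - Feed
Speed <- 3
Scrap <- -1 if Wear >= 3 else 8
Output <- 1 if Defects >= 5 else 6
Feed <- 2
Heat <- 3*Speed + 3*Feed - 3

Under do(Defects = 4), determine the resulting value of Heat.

do(Defects=4) replaces the equation Defects <- 7 if Wear >= 6 else 6 with the constant Defects = 4.
Heat is not downstream of the intervention, so its value is determined by the original equations.
Heat = 3*Speed + 3*Feed - 3  [with Speed=3, Feed=2]  = 12

12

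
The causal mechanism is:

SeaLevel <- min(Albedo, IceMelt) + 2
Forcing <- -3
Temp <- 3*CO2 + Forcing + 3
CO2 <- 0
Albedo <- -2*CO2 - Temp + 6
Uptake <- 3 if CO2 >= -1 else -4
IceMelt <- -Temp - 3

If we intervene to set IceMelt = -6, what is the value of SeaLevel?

-4

Under do(IceMelt=-6), the mechanism IceMelt <- -Temp - 3 is discarded; IceMelt is fixed at -6.
Temp = 3*CO2 + Forcing + 3  [with CO2=0, Forcing=-3]  = 0
Albedo = -2*CO2 - Temp + 6  [with CO2=0, Temp=0]  = 6
SeaLevel = min(Albedo, IceMelt) + 2  [with Albedo=6, IceMelt=-6]  = -4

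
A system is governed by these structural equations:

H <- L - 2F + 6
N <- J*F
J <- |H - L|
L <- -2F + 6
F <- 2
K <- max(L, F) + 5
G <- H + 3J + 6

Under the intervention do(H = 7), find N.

The intervention breaks the incoming arrows to H: H <- L - 2F + 6 no longer applies, and H = 7.
L = -2F + 6  [with F=2]  = 2
J = |H - L|  [with H=7, L=2]  = 5
N = J*F  [with J=5, F=2]  = 10

10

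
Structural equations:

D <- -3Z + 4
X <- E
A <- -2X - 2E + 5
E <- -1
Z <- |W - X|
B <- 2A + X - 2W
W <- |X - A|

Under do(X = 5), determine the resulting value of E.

Under do(X=5), the mechanism X <- E is discarded; X is fixed at 5.
E is not downstream of the intervention, so its value is determined by the original equations.

-1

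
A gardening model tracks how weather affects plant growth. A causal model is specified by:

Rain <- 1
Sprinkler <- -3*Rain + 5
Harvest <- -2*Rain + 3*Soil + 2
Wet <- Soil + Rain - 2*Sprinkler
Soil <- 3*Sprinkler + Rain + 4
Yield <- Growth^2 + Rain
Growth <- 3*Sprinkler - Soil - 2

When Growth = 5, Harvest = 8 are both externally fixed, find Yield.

Under do(Growth = 5, Harvest = 8), each intervened variable's structural equation is replaced by its fixed value.
Yield = Growth^2 + Rain  [with Growth=5, Rain=1]  = 26

26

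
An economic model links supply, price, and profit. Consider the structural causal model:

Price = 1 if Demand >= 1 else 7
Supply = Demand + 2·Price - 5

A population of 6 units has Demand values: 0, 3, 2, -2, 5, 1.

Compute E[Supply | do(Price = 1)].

Every unit gets Price=1 under the intervention. Supply values become -3, 0, -1, -5, 2, -2; E[Supply|do(Price=1)] = -1.5.

-1.5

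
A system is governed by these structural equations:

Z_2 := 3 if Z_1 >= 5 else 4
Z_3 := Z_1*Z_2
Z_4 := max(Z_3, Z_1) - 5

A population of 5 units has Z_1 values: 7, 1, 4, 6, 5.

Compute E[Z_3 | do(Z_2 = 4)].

18.4

The intervention sets Z_2=4 in all 5 units regardless of Z_1. Recomputing Z_3 per unit gives 28, 4, 16, 24, 20; average 18.4.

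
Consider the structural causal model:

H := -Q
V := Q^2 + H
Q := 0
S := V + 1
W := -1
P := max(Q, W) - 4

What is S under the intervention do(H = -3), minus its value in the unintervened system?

The intervention breaks the incoming arrows to H: H := -Q no longer applies, and H = -3.
V = Q^2 + H  [with Q=0, H=-3]  = -3
S = V + 1  [with V=-3]  = -2
Without intervention: H = -Q  [with Q=0]  = 0; V = Q^2 + H  [with Q=0, H=0]  = 0; S = V + 1  [with V=0]  = 1.
Change = -2 − 1 = -3.

-3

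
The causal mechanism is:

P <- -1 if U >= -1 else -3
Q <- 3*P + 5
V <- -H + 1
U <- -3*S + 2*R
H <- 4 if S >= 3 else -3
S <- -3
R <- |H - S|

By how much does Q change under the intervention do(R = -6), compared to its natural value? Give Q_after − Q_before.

The intervention breaks the incoming arrows to R: R <- |H - S| no longer applies, and R = -6.
U = -3*S + 2*R  [with S=-3, R=-6]  = -3
P = -1 if U >= -1 else -3  [with U=-3]  = -3
Q = 3*P + 5  [with P=-3]  = -4
Without intervention: H = 4 if S >= 3 else -3  [with S=-3]  = -3; R = |H - S|  [with H=-3, S=-3]  = 0; U = -3*S + 2*R  [with S=-3, R=0]  = 9; P = -1 if U >= -1 else -3  [with U=9]  = -1; Q = 3*P + 5  [with P=-1]  = 2.
Change = -4 − 2 = -6.

-6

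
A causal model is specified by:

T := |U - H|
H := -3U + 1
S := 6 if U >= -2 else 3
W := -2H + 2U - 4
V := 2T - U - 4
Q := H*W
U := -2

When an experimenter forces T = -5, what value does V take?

-12

Under do(T=-5), the mechanism T := |U - H| is discarded; T is fixed at -5.
V = 2T - U - 4  [with T=-5, U=-2]  = -12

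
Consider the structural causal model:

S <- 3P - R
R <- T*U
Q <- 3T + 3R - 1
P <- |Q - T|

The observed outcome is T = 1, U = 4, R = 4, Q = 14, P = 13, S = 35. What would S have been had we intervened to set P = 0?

-4

The intervention breaks the incoming arrows to P: P <- |Q - T| no longer applies, and P = 0.
R = T*U  [with T=1, U=4]  = 4
S = 3P - R  [with P=0, R=4]  = -4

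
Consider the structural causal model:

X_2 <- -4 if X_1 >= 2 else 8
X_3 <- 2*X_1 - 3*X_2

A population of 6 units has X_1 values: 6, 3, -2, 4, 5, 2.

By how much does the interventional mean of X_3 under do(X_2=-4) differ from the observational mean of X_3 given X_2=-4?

The intervention sets X_2=-4 in all 6 units regardless of X_1. Recomputing X_3 per unit gives 24, 18, 8, 20, 22, 16; average 18.
Conditioning on X_2=-4 selects the 5 unit(s) with X_1 ∈ {6, 3, 4, 5, 2}. Their X_3 values: 24, 18, 20, 22, 16. Mean = 20.
Difference = 18 − 20 = -2.

-2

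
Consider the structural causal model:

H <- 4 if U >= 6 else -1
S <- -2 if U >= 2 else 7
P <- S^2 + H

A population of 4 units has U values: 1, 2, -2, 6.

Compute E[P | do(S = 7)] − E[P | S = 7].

The intervention sets S=7 in all 4 units regardless of U. Recomputing P per unit gives 48, 48, 48, 53; average 49.25.
Observing S=7 restricts to units where S's equation naturally yields 7: U ∈ {1, -2}. In that subpopulation P = 48, 48, mean 48.
Difference = 49.25 − 48 = 1.25.

1.25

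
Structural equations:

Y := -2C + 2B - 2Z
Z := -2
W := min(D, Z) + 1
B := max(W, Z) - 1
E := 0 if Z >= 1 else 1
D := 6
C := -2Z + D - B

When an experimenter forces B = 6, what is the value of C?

Intervening sets B = 6 and removes its equation (B := max(W, Z) - 1).
C = -2Z + D - B  [with Z=-2, D=6, B=6]  = 4

4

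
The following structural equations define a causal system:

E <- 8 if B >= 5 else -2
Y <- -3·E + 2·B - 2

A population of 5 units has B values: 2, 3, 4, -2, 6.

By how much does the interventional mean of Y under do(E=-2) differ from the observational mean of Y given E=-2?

do(E=-2) breaks E's dependence on B. With E=-2 fixed, Y across the units is 8, 10, 12, 0, 16, mean 9.2.
Observing E=-2 restricts to units where E's equation naturally yields -2: B ∈ {2, 3, 4, -2}. In that subpopulation Y = 8, 10, 12, 0, mean 7.5.
Difference = 9.2 − 7.5 = 1.7.

1.7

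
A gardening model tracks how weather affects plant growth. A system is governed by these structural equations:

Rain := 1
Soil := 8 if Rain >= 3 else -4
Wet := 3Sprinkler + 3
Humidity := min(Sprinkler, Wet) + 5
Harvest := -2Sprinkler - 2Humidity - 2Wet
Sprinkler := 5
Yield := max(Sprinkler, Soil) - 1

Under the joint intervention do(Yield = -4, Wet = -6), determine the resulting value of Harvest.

Under do(Yield = -4, Wet = -6), each intervened variable's structural equation is replaced by its fixed value.
Humidity = min(Sprinkler, Wet) + 5  [with Sprinkler=5, Wet=-6]  = -1
Harvest = -2Sprinkler - 2Humidity - 2Wet  [with Sprinkler=5, Humidity=-1, Wet=-6]  = 4

4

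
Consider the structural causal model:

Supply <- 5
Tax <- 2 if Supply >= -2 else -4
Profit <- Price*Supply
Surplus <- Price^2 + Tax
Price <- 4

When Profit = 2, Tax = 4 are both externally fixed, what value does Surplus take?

The joint intervention fixes Profit = 2, Tax = 4, removing each variable's own equation.
Surplus = Price^2 + Tax  [with Price=4, Tax=4]  = 20

20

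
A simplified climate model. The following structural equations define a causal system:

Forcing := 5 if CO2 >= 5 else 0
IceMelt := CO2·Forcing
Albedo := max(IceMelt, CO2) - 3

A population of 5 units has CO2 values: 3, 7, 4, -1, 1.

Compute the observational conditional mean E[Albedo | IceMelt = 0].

E[Albedo|IceMelt=0] averages over only the 4 units with IceMelt=0 (CO2 = 3, 4, -1, 1): Albedo = 0, 1, -3, -2, mean -1.

-1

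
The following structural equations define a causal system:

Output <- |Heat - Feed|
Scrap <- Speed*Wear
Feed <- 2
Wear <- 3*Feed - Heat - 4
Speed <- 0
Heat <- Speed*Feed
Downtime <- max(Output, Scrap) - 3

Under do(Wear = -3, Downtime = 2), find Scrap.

Setting Wear = -3, Downtime = 2 by intervention discards those variables' equations.
Scrap = Speed*Wear  [with Speed=0, Wear=-3]  = 0

0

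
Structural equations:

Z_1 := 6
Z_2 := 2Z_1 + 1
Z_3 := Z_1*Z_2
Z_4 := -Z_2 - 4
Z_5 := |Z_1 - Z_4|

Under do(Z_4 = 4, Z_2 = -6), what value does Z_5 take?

2

The joint intervention fixes Z_4 = 4, Z_2 = -6, removing each variable's own equation.
Z_5 = |Z_1 - Z_4|  [with Z_1=6, Z_4=4]  = 2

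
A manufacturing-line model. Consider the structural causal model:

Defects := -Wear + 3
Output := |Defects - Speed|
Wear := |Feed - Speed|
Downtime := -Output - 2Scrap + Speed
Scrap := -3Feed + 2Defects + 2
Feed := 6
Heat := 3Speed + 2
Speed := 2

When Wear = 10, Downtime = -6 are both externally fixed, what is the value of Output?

Setting Wear = 10, Downtime = -6 by intervention discards those variables' equations.
Defects = -Wear + 3  [with Wear=10]  = -7
Output = |Defects - Speed|  [with Defects=-7, Speed=2]  = 9

9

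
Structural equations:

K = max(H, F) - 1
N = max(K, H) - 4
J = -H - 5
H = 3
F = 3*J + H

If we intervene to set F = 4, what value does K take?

The intervention breaks the incoming arrows to F: F = 3*J + H no longer applies, and F = 4.
K = max(H, F) - 1  [with H=3, F=4]  = 3

3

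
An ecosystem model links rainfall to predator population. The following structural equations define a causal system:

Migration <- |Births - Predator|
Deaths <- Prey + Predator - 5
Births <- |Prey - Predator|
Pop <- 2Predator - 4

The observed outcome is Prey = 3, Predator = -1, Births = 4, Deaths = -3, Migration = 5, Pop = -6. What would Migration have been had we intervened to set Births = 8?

9

do(Births=8) replaces the equation Births <- |Prey - Predator| with the constant Births = 8.
Migration = |Births - Predator|  [with Births=8, Predator=-1]  = 9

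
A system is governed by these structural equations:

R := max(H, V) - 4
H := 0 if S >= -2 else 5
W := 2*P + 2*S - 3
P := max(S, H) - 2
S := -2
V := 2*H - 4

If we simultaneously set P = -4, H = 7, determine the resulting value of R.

The joint intervention fixes P = -4, H = 7, removing each variable's own equation.
V = 2*H - 4  [with H=7]  = 10
R = max(H, V) - 4  [with H=7, V=10]  = 6

6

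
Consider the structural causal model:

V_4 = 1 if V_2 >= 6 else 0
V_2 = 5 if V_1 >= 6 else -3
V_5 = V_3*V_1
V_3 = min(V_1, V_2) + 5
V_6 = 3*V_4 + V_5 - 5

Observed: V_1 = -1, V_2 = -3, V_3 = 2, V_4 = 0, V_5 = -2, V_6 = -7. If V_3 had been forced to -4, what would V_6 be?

-1

The intervention breaks the incoming arrows to V_3: V_3 = min(V_1, V_2) + 5 no longer applies, and V_3 = -4.
V_2 = 5 if V_1 >= 6 else -3  [with V_1=-1]  = -3
V_4 = 1 if V_2 >= 6 else 0  [with V_2=-3]  = 0
V_5 = V_3*V_1  [with V_3=-4, V_1=-1]  = 4
V_6 = 3*V_4 + V_5 - 5  [with V_4=0, V_5=4]  = -1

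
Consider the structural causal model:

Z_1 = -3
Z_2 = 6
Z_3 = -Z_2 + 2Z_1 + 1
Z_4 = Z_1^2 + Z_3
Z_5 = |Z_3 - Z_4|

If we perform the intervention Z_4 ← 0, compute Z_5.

11

Intervening sets Z_4 = 0 and removes its equation (Z_4 = Z_1^2 + Z_3).
Z_3 = -Z_2 + 2Z_1 + 1  [with Z_2=6, Z_1=-3]  = -11
Z_5 = |Z_3 - Z_4|  [with Z_3=-11, Z_4=0]  = 11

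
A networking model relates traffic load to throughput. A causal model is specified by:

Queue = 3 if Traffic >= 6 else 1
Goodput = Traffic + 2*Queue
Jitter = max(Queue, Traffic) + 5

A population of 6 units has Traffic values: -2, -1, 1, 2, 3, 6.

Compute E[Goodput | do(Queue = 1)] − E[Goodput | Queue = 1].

The intervention sets Queue=1 in all 6 units regardless of Traffic. Recomputing Goodput per unit gives 0, 1, 3, 4, 5, 8; average 3.5.
Conditioning on Queue=1 selects the 5 unit(s) with Traffic ∈ {-2, -1, 1, 2, 3}. Their Goodput values: 0, 1, 3, 4, 5. Mean = 2.6.
Difference = 3.5 − 2.6 = 0.9.

0.9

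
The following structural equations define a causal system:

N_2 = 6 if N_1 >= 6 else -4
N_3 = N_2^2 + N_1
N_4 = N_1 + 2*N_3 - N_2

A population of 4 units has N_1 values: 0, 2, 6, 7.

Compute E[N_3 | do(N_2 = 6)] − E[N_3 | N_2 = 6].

Every unit gets N_2=6 under the intervention. N_3 values become 36, 38, 42, 43; E[N_3|do(N_2=6)] = 39.75.
Observing N_2=6 restricts to units where N_2's equation naturally yields 6: N_1 ∈ {6, 7}. In that subpopulation N_3 = 42, 43, mean 42.5.
Difference = 39.75 − 42.5 = -2.75.

-2.75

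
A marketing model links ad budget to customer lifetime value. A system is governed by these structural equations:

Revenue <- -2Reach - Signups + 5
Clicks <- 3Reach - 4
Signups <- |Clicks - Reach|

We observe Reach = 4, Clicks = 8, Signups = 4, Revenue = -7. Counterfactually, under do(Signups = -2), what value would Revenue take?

The intervention breaks the incoming arrows to Signups: Signups <- |Clicks - Reach| no longer applies, and Signups = -2.
Revenue = -2Reach - Signups + 5  [with Reach=4, Signups=-2]  = -1

-1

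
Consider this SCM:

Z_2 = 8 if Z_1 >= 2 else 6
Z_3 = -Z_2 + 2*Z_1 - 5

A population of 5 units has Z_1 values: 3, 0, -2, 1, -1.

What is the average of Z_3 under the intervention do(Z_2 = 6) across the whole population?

The intervention sets Z_2=6 in all 5 units regardless of Z_1. Recomputing Z_3 per unit gives -5, -11, -15, -9, -13; average -10.6.

-10.6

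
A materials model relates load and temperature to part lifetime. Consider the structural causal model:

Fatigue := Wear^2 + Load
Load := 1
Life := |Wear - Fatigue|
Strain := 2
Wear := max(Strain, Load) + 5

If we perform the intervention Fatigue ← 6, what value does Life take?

Intervening sets Fatigue = 6 and removes its equation (Fatigue := Wear^2 + Load).
Wear = max(Strain, Load) + 5  [with Strain=2, Load=1]  = 7
Life = |Wear - Fatigue|  [with Wear=7, Fatigue=6]  = 1

1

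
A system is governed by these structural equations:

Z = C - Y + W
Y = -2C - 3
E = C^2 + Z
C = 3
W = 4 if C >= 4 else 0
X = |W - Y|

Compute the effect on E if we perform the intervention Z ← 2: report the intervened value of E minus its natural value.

-10

Under do(Z=2), the mechanism Z = C - Y + W is discarded; Z is fixed at 2.
E = C^2 + Z  [with C=3, Z=2]  = 11
Without intervention: Y = -2C - 3  [with C=3]  = -9; W = 4 if C >= 4 else 0  [with C=3]  = 0; Z = C - Y + W  [with C=3, Y=-9, W=0]  = 12; E = C^2 + Z  [with C=3, Z=12]  = 21.
Change = 11 − 21 = -10.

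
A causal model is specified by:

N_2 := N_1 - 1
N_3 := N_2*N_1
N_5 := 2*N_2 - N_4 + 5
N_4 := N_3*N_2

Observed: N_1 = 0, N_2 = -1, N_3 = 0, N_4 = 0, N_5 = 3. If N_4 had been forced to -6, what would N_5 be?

9

Intervening sets N_4 = -6 and removes its equation (N_4 := N_3*N_2).
N_2 = N_1 - 1  [with N_1=0]  = -1
N_5 = 2*N_2 - N_4 + 5  [with N_2=-1, N_4=-6]  = 9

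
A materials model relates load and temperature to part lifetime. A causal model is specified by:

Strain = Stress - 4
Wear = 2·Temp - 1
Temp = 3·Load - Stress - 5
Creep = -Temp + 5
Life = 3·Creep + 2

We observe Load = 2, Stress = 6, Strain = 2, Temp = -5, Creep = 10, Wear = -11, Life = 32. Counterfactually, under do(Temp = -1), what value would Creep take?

Intervening sets Temp = -1 and removes its equation (Temp = 3·Load - Stress - 5).
Creep = -Temp + 5  [with Temp=-1]  = 6

6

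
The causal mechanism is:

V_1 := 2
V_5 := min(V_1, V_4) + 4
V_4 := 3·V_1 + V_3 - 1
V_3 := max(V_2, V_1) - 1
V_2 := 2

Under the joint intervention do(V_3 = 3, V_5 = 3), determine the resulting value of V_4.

The joint intervention fixes V_3 = 3, V_5 = 3, removing each variable's own equation.
V_4 = 3·V_1 + V_3 - 1  [with V_1=2, V_3=3]  = 8

8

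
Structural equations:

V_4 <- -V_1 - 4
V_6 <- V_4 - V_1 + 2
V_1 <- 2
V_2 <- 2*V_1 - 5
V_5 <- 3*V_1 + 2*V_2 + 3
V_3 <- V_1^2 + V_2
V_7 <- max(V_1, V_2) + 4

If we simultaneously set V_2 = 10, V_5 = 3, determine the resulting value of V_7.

14

The joint intervention fixes V_2 = 10, V_5 = 3, removing each variable's own equation.
V_7 = max(V_1, V_2) + 4  [with V_1=2, V_2=10]  = 14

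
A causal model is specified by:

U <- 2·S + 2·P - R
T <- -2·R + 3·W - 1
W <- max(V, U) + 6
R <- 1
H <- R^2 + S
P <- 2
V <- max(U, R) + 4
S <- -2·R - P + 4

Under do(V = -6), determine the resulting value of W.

Intervening sets V = -6 and removes its equation (V <- max(U, R) + 4).
S = -2·R - P + 4  [with R=1, P=2]  = 0
U = 2·S + 2·P - R  [with S=0, P=2, R=1]  = 3
W = max(V, U) + 6  [with V=-6, U=3]  = 9

9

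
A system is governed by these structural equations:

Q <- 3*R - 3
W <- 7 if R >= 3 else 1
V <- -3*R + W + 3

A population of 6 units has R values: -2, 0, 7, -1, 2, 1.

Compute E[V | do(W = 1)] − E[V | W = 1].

-3.5

The intervention sets W=1 in all 6 units regardless of R. Recomputing V per unit gives 10, 4, -17, 7, -2, 1; average 0.5.
Conditioning on W=1 selects the 5 unit(s) with R ∈ {-2, 0, -1, 2, 1}. Their V values: 10, 4, 7, -2, 1. Mean = 4.
Difference = 0.5 − 4 = -3.5.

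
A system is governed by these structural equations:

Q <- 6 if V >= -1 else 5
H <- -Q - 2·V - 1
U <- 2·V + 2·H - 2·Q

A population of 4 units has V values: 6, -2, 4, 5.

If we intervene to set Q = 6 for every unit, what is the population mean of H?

The intervention sets Q=6 in all 4 units regardless of V. Recomputing H per unit gives -19, -3, -15, -17; average -13.5.

-13.5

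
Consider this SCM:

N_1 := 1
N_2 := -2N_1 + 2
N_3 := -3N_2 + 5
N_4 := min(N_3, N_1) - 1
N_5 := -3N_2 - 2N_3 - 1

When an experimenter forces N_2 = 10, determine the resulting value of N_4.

Under do(N_2=10), the mechanism N_2 := -2N_1 + 2 is discarded; N_2 is fixed at 10.
N_3 = -3N_2 + 5  [with N_2=10]  = -25
N_4 = min(N_3, N_1) - 1  [with N_3=-25, N_1=1]  = -26

-26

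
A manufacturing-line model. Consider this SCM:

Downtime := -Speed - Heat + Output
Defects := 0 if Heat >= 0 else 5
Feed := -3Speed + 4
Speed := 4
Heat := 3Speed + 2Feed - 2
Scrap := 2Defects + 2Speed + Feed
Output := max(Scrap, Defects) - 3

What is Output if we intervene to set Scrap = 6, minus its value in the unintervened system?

The intervention breaks the incoming arrows to Scrap: Scrap := 2Defects + 2Speed + Feed no longer applies, and Scrap = 6.
Feed = -3Speed + 4  [with Speed=4]  = -8
Heat = 3Speed + 2Feed - 2  [with Speed=4, Feed=-8]  = -6
Defects = 0 if Heat >= 0 else 5  [with Heat=-6]  = 5
Output = max(Scrap, Defects) - 3  [with Scrap=6, Defects=5]  = 3
Without intervention: Feed = -3Speed + 4  [with Speed=4]  = -8; Heat = 3Speed + 2Feed - 2  [with Speed=4, Feed=-8]  = -6; Defects = 0 if Heat >= 0 else 5  [with Heat=-6]  = 5; Scrap = 2Defects + 2Speed + Feed  [with Defects=5, Speed=4, Feed=-8]  = 10; Output = max(Scrap, Defects) - 3  [with Scrap=10, Defects=5]  = 7.
Change = 3 − 7 = -4.

-4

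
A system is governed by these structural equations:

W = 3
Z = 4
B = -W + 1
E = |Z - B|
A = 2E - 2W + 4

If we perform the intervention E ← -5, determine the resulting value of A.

-12

Intervening sets E = -5 and removes its equation (E = |Z - B|).
A = 2E - 2W + 4  [with E=-5, W=3]  = -12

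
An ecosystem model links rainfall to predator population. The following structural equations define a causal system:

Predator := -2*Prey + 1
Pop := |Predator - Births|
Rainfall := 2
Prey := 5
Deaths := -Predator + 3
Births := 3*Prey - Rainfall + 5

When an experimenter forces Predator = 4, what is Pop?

The intervention breaks the incoming arrows to Predator: Predator := -2*Prey + 1 no longer applies, and Predator = 4.
Births = 3*Prey - Rainfall + 5  [with Prey=5, Rainfall=2]  = 18
Pop = |Predator - Births|  [with Predator=4, Births=18]  = 14

14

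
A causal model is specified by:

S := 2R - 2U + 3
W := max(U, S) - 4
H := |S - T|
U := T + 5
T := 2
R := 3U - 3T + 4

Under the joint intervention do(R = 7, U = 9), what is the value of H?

3

Setting R = 7, U = 9 by intervention discards those variables' equations.
S = 2R - 2U + 3  [with R=7, U=9]  = -1
H = |S - T|  [with S=-1, T=2]  = 3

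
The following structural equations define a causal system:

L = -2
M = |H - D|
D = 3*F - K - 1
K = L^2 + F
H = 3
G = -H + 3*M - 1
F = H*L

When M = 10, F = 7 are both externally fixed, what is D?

Under do(M = 10, F = 7), each intervened variable's structural equation is replaced by its fixed value.
K = L^2 + F  [with L=-2, F=7]  = 11
D = 3*F - K - 1  [with F=7, K=11]  = 9

9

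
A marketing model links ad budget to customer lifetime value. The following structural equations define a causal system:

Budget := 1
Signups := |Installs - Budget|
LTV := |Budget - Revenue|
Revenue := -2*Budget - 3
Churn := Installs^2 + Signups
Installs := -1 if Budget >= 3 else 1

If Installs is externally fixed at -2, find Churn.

Under do(Installs=-2), the mechanism Installs := -1 if Budget >= 3 else 1 is discarded; Installs is fixed at -2.
Signups = |Installs - Budget|  [with Installs=-2, Budget=1]  = 3
Churn = Installs^2 + Signups  [with Installs=-2, Signups=3]  = 7

7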